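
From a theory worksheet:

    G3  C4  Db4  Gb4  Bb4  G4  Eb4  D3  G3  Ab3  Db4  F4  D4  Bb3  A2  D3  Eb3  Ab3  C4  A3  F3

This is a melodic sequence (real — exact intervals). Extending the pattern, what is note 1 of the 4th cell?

With 7-note cells, note 1 of each statement runs G3, D3, A2.
From A2, down a 4th gives E2.

E2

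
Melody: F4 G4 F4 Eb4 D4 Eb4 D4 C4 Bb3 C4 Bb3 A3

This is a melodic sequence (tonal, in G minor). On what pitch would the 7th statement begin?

The 4-note cells begin on F4, D4, Bb3 — each down a 3rd from the last.
Extending the heads down a 3rd: G3 → Eb3 → C3 → A2.

A2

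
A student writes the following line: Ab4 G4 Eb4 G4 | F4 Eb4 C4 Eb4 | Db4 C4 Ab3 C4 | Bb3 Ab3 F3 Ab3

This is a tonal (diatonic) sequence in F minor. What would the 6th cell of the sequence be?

Eb3 Db3 Bb2 Db3

Taking 4-note groups, the heads are Ab4, F4, Db4, Bb3: the pattern moves down a 3rd.
Continuing the starts: G3 → Eb3.
Statement 6 starts on Eb3 and keeps the same diatonic contour: Eb3 Db3 Bb2 Db3.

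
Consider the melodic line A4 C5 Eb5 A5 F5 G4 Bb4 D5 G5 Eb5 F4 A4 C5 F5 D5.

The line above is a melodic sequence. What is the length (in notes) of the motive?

5

There are 15 notes; a 5-note unit gives 3 cells:
A4 C5 Eb5 A5 F5 | G4 Bb4 D5 G5 Eb5 | F4 A4 C5 F5 D5
Every group is a transposition down a 2nd of the one before; no shorter unit works.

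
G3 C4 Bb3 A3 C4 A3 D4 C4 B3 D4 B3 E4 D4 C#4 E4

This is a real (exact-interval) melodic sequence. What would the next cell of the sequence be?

Taking 5-note groups, the heads are G3, A3, B3: the pattern moves up a 2nd.
Statement 4 starts on C#4 and keeps the same exact contour: C#4 F#4 E4 D#4 F#4.

C#4 F#4 E4 D#4 F#4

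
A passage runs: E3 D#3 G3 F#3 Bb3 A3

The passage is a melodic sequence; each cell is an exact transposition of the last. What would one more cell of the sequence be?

Db4 C4

Taking 2-note groups, the heads are E3, G3, Bb3: the pattern moves up a 3rd.
From Db4 the exact shape gives Db4 C4.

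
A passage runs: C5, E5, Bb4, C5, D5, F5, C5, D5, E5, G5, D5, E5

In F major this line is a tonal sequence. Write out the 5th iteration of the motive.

G5 Bb5 F5 G5

Taking 4-note groups, the heads are C5, D5, E5: the pattern moves up a 2nd.
Continuing the starts: F5 → G5.
So cell 5 is G5 Bb5 F5 G5.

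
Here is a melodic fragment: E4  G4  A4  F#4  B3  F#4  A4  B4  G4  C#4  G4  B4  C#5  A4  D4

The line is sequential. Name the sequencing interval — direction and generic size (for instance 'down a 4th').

The 5-note cells begin on E4, F#4, G4 — each up a 2nd from the last.
From E4 to F#4: up a 2nd.

up a 2nd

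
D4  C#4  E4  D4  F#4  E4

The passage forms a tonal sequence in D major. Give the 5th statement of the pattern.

A4 G4

With a 2-note motive the entries are D4, E4, F#4, each up a 2nd from the previous.
Continuing the starts: G4 → A4.
From A4 the diatonic shape gives A4 G4.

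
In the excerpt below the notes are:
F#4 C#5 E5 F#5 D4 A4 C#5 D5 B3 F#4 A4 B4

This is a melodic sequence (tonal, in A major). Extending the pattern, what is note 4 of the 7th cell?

The unit is 4 notes. Position-4 pitches of the 3 shown cells: F#5, D5, B4.
Extending down a 3rd: G#4 → E4 → C#4 → A3.

A3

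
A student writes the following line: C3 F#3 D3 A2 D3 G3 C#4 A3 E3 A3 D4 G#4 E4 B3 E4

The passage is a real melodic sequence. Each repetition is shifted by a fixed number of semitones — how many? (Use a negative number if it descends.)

7

Unit = 5 notes; the statements start on C3, G3, D4, moving up a 5th each time.
Counting half-steps from C3 to G3: 7.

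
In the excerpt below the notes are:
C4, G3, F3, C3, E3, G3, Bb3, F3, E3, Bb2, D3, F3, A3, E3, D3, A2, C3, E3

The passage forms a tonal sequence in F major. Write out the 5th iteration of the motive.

F3 C3 Bb2 F2 A2 C3

Unit = 6 notes; the statements start on C4, Bb3, A3, moving down a 2nd each time.
Carrying on: G3 → F3.
So cell 5 is F3 C3 Bb2 F2 A2 C3.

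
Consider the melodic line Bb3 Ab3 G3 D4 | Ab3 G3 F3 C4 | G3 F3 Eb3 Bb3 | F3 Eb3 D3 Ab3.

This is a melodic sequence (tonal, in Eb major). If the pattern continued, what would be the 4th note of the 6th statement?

With 4-note cells, note 4 of each statement runs D4, C4, Bb3, Ab3.
Each moves down a 2nd. Continuing: G3 → F3.

F3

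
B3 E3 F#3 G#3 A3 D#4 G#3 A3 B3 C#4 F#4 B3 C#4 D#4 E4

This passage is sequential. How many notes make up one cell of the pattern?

5

15 notes total. Splitting into 3 groups of 5:
B3 E3 F#3 G#3 A3 | D#4 G#3 A3 B3 C#4 | F#4 B3 C#4 D#4 E4
Every group is a transposition up a 3rd of the one before; no shorter unit works.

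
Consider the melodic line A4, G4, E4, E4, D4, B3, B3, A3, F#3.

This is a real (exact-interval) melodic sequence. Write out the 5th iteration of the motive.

C#3 B2 G#2

Unit = 3 notes; the statements start on A4, E4, B3, moving down a 4th each time.
Continuing the starts: F#3 → C#3.
From C#3 the exact shape gives C#3 B2 G#2.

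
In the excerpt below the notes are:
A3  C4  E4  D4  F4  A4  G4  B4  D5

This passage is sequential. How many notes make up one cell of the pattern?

3

Try groups of 3 (3 cells in 9 notes):
A3 C4 E4 | D4 F4 A4 | G4 B4 D5
Each cell is the previous one up a 4th — so the unit is 3 notes.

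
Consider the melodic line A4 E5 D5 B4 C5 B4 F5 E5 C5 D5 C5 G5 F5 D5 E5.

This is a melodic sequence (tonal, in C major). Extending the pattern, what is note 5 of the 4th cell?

With 5-note cells, note 5 of each statement runs C5, D5, E5.
From E5, up a 2nd gives F5.

F5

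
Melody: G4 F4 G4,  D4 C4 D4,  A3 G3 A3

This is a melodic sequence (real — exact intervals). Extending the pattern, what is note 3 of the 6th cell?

F#2

With 3-note cells, note 3 of each statement runs G4, D4, A3.
Carrying that down a 4th forward: E3 → B2 → F#2.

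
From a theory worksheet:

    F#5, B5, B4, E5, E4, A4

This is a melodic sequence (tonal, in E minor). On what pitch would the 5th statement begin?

Taking 2-note groups, the heads are F#5, B4, E4: the pattern moves down a 5th.
Extending the heads down a 5th: A3 → D3.

D3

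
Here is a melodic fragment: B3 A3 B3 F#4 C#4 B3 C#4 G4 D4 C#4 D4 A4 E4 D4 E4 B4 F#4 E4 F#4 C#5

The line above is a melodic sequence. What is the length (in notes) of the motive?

Try groups of 4 (5 cells in 20 notes):
B3 A3 B3 F#4 | C#4 B3 C#4 G4 | D4 C#4 D4 A4 | E4 D4 E4 B4 | F#4 E4 F#4 C#5
Every group is a transposition up a 2nd of the one before; no shorter unit works.

4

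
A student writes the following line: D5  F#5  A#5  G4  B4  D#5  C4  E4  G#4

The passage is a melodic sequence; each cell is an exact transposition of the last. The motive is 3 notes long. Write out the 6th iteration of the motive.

Eb2 G2 B2

Unit = 3 notes; the statements start on D5, G4, C4, moving down a 5th each time.
Continuing the starts: F3 → Bb2 → Eb2.
So cell 6 is Eb2 G2 B2.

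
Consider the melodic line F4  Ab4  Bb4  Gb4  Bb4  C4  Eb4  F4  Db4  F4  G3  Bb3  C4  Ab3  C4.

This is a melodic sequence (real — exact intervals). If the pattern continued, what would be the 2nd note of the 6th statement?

The unit is 5 notes. Position-2 pitches of the 3 shown cells: Ab4, Eb4, Bb3.
Each moves down a 4th. Continuing: F3 → C3 → G2.

G2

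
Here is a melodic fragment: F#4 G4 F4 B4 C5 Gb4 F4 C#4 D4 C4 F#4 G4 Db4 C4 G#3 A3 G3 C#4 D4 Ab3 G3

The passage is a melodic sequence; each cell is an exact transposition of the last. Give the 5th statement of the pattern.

Unit = 7 notes; the statements start on F#4, C#4, G#3, moving down a 4th each time.
Carrying on: D#3 → A#2.
Statement 5 starts on A#2 and keeps the same exact contour: A#2 B2 A2 D#3 E3 Bb2 A2.

A#2 B2 A2 D#3 E3 Bb2 A2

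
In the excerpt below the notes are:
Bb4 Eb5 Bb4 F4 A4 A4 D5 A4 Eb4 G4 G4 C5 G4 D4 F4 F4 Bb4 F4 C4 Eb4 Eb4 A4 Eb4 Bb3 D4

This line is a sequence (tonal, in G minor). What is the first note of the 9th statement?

A3

Taking 5-note groups, the heads are Bb4, A4, G4, F4, Eb4: the pattern moves down a 2nd.
Continuing: D4 → C4 → Bb3 → A3. Statement 9 starts on A3.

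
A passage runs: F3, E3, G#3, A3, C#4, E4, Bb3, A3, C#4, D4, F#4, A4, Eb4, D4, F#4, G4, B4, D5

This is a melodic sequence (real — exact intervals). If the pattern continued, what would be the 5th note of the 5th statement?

Grouping in 6s, the 5th note of each cell is C#4, F#4, B4.
Carrying that up a 4th forward: E5 → A5.

A5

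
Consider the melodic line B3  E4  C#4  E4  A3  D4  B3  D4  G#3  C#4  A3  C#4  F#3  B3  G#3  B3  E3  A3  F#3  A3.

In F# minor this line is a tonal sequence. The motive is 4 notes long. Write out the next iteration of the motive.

With a 4-note motive the entries are B3, A3, G#3, F#3, E3, each down a 2nd from the previous.
From D3 the diatonic shape gives D3 G#3 E3 G#3.

D3 G#3 E3 G#3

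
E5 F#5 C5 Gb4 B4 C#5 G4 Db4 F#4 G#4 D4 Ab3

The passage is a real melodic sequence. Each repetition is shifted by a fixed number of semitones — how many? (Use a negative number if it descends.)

Taking 4-note groups, the heads are E5, B4, F#4: the pattern moves down a 4th.
Counting half-steps from E5 to B4: -5.

-5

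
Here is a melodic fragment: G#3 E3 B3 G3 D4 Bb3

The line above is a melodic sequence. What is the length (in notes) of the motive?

2

Try groups of 2 (3 cells in 6 notes):
G#3 E3 | B3 G3 | D4 Bb3
Each cell is the previous one up a 3rd — so the unit is 2 notes.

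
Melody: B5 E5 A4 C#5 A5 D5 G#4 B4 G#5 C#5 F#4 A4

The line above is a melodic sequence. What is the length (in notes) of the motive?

4

12 notes total. Splitting into 3 groups of 4:
B5 E5 A4 C#5 | A5 D5 G#4 B4 | G#5 C#5 F#4 A4
Every group is a transposition down a 2nd of the one before; no shorter unit works.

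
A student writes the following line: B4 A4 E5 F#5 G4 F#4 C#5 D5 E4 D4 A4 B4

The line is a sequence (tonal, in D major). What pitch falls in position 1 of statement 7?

D3

The unit is 4 notes. Position-1 pitches of the 3 shown cells: B4, G4, E4.
Carrying that down a 3rd forward: C#4 → A3 → F#3 → D3.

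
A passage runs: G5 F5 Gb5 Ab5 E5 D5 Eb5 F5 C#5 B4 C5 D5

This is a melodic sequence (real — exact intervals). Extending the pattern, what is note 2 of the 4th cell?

G#4

With 4-note cells, note 2 of each statement runs F5, D5, B4.
One more down a 3rd gives G#4.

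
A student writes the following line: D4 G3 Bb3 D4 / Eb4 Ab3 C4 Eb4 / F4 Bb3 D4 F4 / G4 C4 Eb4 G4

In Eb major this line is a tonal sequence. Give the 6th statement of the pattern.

Taking 4-note groups, the heads are D4, Eb4, F4, G4: the pattern moves up a 2nd.
Carrying on: Ab4 → Bb4.
From Bb4 the diatonic shape gives Bb4 Eb4 G4 Bb4.

Bb4 Eb4 G4 Bb4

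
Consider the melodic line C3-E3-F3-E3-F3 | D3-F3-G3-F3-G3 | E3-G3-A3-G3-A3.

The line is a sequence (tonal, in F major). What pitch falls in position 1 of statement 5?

With 5-note cells, note 1 of each statement runs C3, D3, E3.
Carrying that up a 2nd forward: F3 → G3.

G3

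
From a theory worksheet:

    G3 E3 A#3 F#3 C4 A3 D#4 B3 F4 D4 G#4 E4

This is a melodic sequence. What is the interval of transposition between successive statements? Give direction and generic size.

Taking 4-note groups, the heads are G3, C4, F4: the pattern moves up a 4th.
From G3 to C4: up a 4th.

up a 4th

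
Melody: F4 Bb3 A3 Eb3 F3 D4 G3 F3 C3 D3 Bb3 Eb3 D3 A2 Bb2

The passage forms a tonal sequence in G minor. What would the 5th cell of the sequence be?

Unit = 5 notes; the statements start on F4, D4, Bb3, moving down a 3rd each time.
Extending down a 3rd: G3 → Eb3.
So cell 5 is Eb3 A2 G2 D2 Eb2.

Eb3 A2 G2 D2 Eb2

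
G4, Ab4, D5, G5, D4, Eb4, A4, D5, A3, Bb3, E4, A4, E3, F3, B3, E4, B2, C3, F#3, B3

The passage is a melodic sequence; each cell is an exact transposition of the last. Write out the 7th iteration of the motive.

C#2 D2 G#2 C#3

Taking 4-note groups, the heads are G4, D4, A3, E3, B2: the pattern moves down a 4th.
Carrying on: F#2 → C#2.
From C#2 the exact shape gives C#2 D2 G#2 C#3.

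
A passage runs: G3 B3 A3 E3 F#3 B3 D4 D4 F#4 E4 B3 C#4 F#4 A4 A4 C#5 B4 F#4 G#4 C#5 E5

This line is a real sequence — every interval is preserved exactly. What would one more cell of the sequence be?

E5 G#5 F#5 C#5 D#5 G#5 B5

With a 7-note motive the entries are G3, D4, A4, each up a 5th from the previous.
From E5 the exact shape gives E5 G#5 F#5 C#5 D#5 G#5 B5.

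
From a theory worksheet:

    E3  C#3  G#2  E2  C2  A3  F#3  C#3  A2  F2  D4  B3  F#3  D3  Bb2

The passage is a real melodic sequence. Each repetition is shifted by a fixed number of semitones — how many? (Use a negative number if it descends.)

5

Taking 5-note groups, the heads are E3, A3, D4: the pattern moves up a 4th.
E3 to A3 spans +5 semitones.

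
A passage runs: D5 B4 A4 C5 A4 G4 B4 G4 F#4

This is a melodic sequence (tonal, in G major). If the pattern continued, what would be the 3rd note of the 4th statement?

With 3-note cells, note 3 of each statement runs A4, G4, F#4.
Each moves down a 2nd; the next is E4.

E4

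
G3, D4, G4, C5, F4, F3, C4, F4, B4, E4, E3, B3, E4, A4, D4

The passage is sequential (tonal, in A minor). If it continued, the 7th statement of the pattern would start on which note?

With a 5-note motive the entries are G3, F3, E3, each down a 2nd from the previous.
Extending the heads down a 2nd: D3 → C3 → B2 → A2.

A2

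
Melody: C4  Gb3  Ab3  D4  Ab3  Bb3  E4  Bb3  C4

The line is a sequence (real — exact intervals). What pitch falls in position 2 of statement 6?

The unit is 3 notes. Position-2 pitches of the 3 shown cells: Gb3, Ab3, Bb3.
Extending up a 2nd: C4 → D4 → E4.

E4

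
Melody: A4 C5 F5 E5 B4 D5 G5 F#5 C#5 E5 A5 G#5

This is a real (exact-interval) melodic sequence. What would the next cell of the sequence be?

With a 4-note motive the entries are A4, B4, C#5, each up a 2nd from the previous.
From D#5 the exact shape gives D#5 F#5 B5 A#5.

D#5 F#5 B5 A#5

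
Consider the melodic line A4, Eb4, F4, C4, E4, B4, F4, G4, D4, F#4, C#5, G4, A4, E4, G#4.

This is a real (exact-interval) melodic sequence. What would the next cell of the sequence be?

D#5 A4 B4 F#4 A#4

Taking 5-note groups, the heads are A4, B4, C#5: the pattern moves up a 2nd.
From D#5 the exact shape gives D#5 A4 B4 F#4 A#4.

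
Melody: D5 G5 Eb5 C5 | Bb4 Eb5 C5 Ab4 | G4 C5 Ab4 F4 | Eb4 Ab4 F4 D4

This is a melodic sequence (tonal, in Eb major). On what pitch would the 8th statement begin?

D3

The 4-note cells begin on D5, Bb4, G4, Eb4 — each down a 3rd from the last.
Continuing: C4 → Ab3 → F3 → D3. Statement 8 starts on D3.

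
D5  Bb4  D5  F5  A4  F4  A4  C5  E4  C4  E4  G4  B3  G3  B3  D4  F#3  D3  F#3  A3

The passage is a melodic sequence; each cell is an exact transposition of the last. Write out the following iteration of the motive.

Taking 4-note groups, the heads are D5, A4, E4, B3, F#3: the pattern moves down a 4th.
From C#3 the exact shape gives C#3 A2 C#3 E3.

C#3 A2 C#3 E3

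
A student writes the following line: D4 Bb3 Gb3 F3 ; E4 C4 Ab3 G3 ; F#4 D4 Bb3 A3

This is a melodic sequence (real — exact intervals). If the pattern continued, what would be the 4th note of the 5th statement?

C#4

The unit is 4 notes. Position-4 pitches of the 3 shown cells: F3, G3, A3.
Carrying that up a 2nd forward: B3 → C#4.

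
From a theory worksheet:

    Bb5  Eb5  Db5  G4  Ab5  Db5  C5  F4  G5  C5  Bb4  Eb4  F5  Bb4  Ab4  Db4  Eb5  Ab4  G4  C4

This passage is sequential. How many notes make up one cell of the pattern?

There are 20 notes; a 4-note unit gives 5 cells:
Bb5 Eb5 Db5 G4 | Ab5 Db5 C5 F4 | G5 C5 Bb4 Eb4 | F5 Bb4 Ab4 Db4 | Eb5 Ab4 G4 C4
That's a consistent down a 2nd shift per cell, and no other grouping gives one.

4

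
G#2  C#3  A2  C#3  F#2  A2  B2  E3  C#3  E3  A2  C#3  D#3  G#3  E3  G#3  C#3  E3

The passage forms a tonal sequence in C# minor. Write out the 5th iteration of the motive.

Unit = 6 notes; the statements start on G#2, B2, D#3, moving up a 3rd each time.
Continuing the starts: F#3 → A3.
From A3 the diatonic shape gives A3 D#4 B3 D#4 G#3 B3.

A3 D#4 B3 D#4 G#3 B3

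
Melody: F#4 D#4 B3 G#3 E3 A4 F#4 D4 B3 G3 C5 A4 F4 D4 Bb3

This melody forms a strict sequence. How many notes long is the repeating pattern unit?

5

Try groups of 5 (3 cells in 15 notes):
F#4 D#4 B3 G#3 E3 | A4 F#4 D4 B3 G3 | C5 A4 F4 D4 Bb3
Each cell is the previous one up a 3rd — so the unit is 5 notes.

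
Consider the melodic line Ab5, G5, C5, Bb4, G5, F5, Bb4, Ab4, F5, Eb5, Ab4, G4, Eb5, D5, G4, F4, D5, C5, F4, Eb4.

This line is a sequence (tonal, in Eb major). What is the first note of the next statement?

C5

Taking 4-note groups, the heads are Ab5, G5, F5, Eb5, D5: the pattern moves down a 2nd.
The next head, down a 2nd from D5, is C5.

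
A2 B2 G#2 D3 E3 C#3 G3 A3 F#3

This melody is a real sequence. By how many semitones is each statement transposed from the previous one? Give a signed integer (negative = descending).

5

Taking 3-note groups, the heads are A2, D3, G3: the pattern moves up a 4th.
Counting half-steps from A2 to D3: 5.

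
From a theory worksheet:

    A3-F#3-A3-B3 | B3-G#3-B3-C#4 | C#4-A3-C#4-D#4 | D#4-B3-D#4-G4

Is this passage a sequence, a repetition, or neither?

Note 4 of cell 4 is G4; if this were a sequence it would be E4. No unit length gives a consistent transposition pattern.

neither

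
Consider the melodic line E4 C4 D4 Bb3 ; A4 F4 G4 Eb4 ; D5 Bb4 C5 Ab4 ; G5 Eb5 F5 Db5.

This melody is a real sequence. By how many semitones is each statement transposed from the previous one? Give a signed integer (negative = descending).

With a 4-note motive the entries are E4, A4, D5, G5, each up a 4th from the previous.
Counting half-steps from E4 to A4: 5.

5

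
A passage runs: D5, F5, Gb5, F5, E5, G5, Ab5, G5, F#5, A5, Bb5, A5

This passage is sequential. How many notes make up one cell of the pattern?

There are 12 notes; a 4-note unit gives 3 cells:
D5 F5 Gb5 F5 | E5 G5 Ab5 G5 | F#5 A5 Bb5 A5
Every group is a transposition up a 2nd of the one before; no shorter unit works.

4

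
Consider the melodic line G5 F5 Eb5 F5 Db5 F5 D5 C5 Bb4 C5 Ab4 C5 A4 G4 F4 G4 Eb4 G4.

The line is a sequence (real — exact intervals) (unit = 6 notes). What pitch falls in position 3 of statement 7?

A2

With 6-note cells, note 3 of each statement runs Eb5, Bb4, F4.
Each moves down a 4th. Continuing: C4 → G3 → D3 → A2.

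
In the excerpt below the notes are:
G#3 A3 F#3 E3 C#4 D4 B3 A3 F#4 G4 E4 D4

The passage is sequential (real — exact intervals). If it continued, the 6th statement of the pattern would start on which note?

Taking 4-note groups, the heads are G#3, C#4, F#4: the pattern moves up a 4th.
Extending the heads up a 4th: B4 → E5 → A5.

A5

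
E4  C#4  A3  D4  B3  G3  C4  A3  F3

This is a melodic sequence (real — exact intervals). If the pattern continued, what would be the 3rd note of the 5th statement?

The unit is 3 notes. Position-3 pitches of the 3 shown cells: A3, G3, F3.
Carrying that down a 2nd forward: Eb3 → Db3.

Db3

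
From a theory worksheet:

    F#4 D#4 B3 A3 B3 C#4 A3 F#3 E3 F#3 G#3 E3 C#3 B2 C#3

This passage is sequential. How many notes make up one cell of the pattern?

5

Try groups of 5 (3 cells in 15 notes):
F#4 D#4 B3 A3 B3 | C#4 A3 F#3 E3 F#3 | G#3 E3 C#3 B2 C#3
Each cell is the previous one down a 4th — so the unit is 5 notes.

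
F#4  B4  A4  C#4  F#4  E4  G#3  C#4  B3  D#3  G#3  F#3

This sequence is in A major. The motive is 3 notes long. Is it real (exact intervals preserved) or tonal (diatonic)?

real

Each cell has the same semitone pattern (5, -2) — intervals are preserved exactly.
And D#3 lies outside A major, so the sequence is real rather than tonal.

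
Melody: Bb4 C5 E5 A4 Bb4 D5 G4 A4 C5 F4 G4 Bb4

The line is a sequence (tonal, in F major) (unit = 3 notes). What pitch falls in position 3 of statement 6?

G4

With 3-note cells, note 3 of each statement runs E5, D5, C5, Bb4.
Carrying that down a 2nd forward: A4 → G4.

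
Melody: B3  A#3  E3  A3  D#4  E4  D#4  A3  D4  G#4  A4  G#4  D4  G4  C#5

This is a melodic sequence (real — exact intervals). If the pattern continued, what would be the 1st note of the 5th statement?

G5

The unit is 5 notes. Position-1 pitches of the 3 shown cells: B3, E4, A4.
Carrying that up a 4th forward: D5 → G5.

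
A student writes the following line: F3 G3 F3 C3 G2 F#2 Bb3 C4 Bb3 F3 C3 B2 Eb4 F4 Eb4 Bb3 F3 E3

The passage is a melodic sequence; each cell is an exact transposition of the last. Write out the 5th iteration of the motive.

Db5 Eb5 Db5 Ab4 Eb4 D4

With a 6-note motive the entries are F3, Bb3, Eb4, each up a 4th from the previous.
Extending up a 4th: Ab4 → Db5.
Statement 5 starts on Db5 and keeps the same exact contour: Db5 Eb5 Db5 Ab4 Eb4 D4.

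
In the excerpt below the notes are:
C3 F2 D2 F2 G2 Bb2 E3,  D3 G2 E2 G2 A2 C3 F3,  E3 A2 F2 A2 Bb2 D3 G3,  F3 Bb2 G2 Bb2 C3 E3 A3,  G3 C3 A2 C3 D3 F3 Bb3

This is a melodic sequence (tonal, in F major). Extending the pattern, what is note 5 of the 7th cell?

With 7-note cells, note 5 of each statement runs G2, A2, Bb2, C3, D3.
Carrying that up a 2nd forward: E3 → F3.

F3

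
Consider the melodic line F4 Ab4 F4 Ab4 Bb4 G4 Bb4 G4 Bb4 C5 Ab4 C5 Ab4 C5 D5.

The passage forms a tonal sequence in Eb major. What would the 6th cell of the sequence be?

Taking 5-note groups, the heads are F4, G4, Ab4: the pattern moves up a 2nd.
Extending up a 2nd: Bb4 → C5 → D5.
Statement 6 starts on D5 and keeps the same diatonic contour: D5 F5 D5 F5 G5.

D5 F5 D5 F5 G5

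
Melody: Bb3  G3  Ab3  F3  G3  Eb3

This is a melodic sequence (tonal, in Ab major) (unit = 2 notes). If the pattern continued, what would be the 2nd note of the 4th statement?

Db3

Grouping in 2s, the 2nd note of each cell is G3, F3, Eb3.
One more down a 2nd gives Db3.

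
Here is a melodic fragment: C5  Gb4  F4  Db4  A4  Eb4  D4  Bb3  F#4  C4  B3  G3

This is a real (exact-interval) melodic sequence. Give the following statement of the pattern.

With a 4-note motive the entries are C5, A4, F#4, each down a 3rd from the previous.
From D#4 the exact shape gives D#4 A3 G#3 E3.

D#4 A3 G#3 E3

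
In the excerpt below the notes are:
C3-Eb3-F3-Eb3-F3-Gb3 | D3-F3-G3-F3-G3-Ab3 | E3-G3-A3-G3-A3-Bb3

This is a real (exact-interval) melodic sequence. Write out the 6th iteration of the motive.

A#3 C#4 D#4 C#4 D#4 E4

Unit = 6 notes; the statements start on C3, D3, E3, moving up a 2nd each time.
Continuing the starts: F#3 → G#3 → A#3.
So cell 6 is A#3 C#4 D#4 C#4 D#4 E4.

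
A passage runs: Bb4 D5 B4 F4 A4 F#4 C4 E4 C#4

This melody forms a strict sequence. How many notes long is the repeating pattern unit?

Try groups of 3 (3 cells in 9 notes):
Bb4 D5 B4 | F4 A4 F#4 | C4 E4 C#4
Each cell is the previous one down a 4th — so the unit is 3 notes.

3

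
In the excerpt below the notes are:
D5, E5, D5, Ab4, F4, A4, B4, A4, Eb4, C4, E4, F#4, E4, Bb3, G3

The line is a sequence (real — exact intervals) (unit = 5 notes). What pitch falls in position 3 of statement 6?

C#3

The unit is 5 notes. Position-3 pitches of the 3 shown cells: D5, A4, E4.
Carrying that down a 4th forward: B3 → F#3 → C#3.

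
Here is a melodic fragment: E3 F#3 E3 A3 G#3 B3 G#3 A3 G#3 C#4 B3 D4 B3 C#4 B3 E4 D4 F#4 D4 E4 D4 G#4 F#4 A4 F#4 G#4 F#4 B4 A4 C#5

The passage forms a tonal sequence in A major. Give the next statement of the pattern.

Taking 6-note groups, the heads are E3, G#3, B3, D4, F#4: the pattern moves up a 3rd.
From A4 the diatonic shape gives A4 B4 A4 D5 C#5 E5.

A4 B4 A4 D5 C#5 E5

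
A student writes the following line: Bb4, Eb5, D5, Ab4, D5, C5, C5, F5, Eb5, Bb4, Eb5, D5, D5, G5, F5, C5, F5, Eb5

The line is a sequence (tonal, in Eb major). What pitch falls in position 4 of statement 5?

Eb5

With 6-note cells, note 4 of each statement runs Ab4, Bb4, C5.
Carrying that up a 2nd forward: D5 → Eb5.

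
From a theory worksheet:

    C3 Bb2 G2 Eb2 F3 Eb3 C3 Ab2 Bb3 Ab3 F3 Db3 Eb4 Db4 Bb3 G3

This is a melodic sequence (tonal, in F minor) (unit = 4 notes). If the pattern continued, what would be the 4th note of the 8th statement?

Eb5

Grouping in 4s, the 4th note of each cell is Eb2, Ab2, Db3, G3.
Extending up a 4th: C4 → F4 → Bb4 → Eb5.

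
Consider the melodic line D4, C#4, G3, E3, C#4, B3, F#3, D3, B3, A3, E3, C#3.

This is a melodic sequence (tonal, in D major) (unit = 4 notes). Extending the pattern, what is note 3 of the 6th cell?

With 4-note cells, note 3 of each statement runs G3, F#3, E3.
Carrying that down a 2nd forward: D3 → C#3 → B2.

B2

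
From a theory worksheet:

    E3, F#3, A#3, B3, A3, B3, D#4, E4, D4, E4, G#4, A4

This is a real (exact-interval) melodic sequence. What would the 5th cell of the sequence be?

The 4-note cells begin on E3, A3, D4 — each up a 4th from the last.
Continuing the starts: G4 → C5.
Statement 5 starts on C5 and keeps the same exact contour: C5 D5 F#5 G5.

C5 D5 F#5 G5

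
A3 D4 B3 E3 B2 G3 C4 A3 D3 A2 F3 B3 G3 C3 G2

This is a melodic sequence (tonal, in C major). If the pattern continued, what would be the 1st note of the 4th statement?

With 5-note cells, note 1 of each statement runs A3, G3, F3.
Each moves down a 2nd; the next is E3.

E3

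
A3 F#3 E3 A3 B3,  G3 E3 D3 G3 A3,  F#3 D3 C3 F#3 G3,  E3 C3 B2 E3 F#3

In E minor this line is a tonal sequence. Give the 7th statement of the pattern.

The 5-note cells begin on A3, G3, F#3, E3 — each down a 2nd from the last.
Continuing the starts: D3 → C3 → B2.
Statement 7 starts on B2 and keeps the same diatonic contour: B2 G2 F#2 B2 C3.

B2 G2 F#2 B2 C3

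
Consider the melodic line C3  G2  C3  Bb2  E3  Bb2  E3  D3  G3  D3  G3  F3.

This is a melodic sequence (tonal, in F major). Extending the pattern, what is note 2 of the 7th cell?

E4

With 4-note cells, note 2 of each statement runs G2, Bb2, D3.
Extending up a 3rd: F3 → A3 → C4 → E4.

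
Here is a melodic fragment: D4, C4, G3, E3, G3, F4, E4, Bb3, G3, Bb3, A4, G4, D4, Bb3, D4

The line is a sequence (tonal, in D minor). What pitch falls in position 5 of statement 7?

The unit is 5 notes. Position-5 pitches of the 3 shown cells: G3, Bb3, D4.
Extending up a 3rd: F4 → A4 → C5 → E5.

E5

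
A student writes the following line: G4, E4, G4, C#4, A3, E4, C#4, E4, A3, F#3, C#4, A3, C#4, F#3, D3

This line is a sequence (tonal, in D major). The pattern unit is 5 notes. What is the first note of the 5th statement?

F#3

With a 5-note motive the entries are G4, E4, C#4, each down a 3rd from the previous.
Continuing: A3 → F#3. Statement 5 starts on F#3.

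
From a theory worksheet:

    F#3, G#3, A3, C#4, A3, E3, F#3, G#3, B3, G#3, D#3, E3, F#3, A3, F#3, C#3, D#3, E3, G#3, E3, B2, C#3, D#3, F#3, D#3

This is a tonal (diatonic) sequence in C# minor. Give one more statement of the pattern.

A2 B2 C#3 E3 C#3

Unit = 5 notes; the statements start on F#3, E3, D#3, C#3, B2, moving down a 2nd each time.
So cell 6 is A2 B2 C#3 E3 C#3.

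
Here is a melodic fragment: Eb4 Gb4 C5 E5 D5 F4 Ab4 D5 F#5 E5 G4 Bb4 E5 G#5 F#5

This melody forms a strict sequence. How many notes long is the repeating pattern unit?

15 notes total. Splitting into 3 groups of 5:
Eb4 Gb4 C5 E5 D5 | F4 Ab4 D5 F#5 E5 | G4 Bb4 E5 G#5 F#5
That's a consistent up a 2nd shift per cell, and no other grouping gives one.

5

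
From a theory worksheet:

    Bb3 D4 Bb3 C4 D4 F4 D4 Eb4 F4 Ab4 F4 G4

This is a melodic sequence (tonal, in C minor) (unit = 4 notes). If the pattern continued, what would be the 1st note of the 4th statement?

Grouping in 4s, the 1st note of each cell is Bb3, D4, F4.
One more up a 3rd gives Ab4.

Ab4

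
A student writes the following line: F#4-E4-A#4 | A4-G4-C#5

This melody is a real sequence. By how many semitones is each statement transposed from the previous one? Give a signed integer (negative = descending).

Unit = 3 notes; the statements start on F#4, A4, moving up a 3rd each time.
F#4 to A4 spans +3 semitones.

3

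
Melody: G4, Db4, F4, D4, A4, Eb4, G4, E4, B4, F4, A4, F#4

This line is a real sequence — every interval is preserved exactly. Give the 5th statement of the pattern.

D#5 A4 C#5 A#4

Unit = 4 notes; the statements start on G4, A4, B4, moving up a 2nd each time.
Extending up a 2nd: C#5 → D#5.
Statement 5 starts on D#5 and keeps the same exact contour: D#5 A4 C#5 A#4.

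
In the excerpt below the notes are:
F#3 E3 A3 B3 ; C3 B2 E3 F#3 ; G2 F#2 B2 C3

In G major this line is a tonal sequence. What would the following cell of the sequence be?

D2 C2 F#2 G2

Taking 4-note groups, the heads are F#3, C3, G2: the pattern moves down a 4th.
So cell 4 is D2 C2 F#2 G2.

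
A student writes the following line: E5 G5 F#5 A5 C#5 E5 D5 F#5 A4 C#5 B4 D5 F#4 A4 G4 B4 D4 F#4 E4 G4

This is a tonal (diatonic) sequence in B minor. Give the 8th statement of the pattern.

With a 4-note motive the entries are E5, C#5, A4, F#4, D4, each down a 3rd from the previous.
Extending down a 3rd: B3 → G3 → E3.
So cell 8 is E3 G3 F#3 A3.

E3 G3 F#3 A3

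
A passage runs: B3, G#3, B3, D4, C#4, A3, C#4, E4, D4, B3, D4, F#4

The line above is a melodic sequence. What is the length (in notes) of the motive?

12 notes total. Splitting into 3 groups of 4:
B3 G#3 B3 D4 | C#4 A3 C#4 E4 | D4 B3 D4 F#4
That's a consistent up a 2nd shift per cell, and no other grouping gives one.

4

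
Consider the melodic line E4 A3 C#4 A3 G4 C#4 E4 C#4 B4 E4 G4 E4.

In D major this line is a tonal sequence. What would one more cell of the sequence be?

D5 G4 B4 G4

Unit = 4 notes; the statements start on E4, G4, B4, moving up a 3rd each time.
Statement 4 starts on D5 and keeps the same diatonic contour: D5 G4 B4 G4.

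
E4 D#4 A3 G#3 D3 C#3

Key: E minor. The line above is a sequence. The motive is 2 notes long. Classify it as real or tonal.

real

Each cell has the same semitone pattern (-1,) — intervals are preserved exactly.
And D#4 lies outside E minor, so the sequence is real rather than tonal.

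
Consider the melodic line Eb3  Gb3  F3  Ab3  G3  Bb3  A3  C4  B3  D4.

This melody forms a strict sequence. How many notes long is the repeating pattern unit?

10 notes total. Splitting into 5 groups of 2:
Eb3 Gb3 | F3 Ab3 | G3 Bb3 | A3 C4 | B3 D4
That's a consistent up a 2nd shift per cell, and no other grouping gives one.

2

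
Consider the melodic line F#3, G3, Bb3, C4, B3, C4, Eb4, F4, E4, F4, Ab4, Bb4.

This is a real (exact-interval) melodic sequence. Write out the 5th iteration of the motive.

Taking 4-note groups, the heads are F#3, B3, E4: the pattern moves up a 4th.
Extending up a 4th: A4 → D5.
So cell 5 is D5 Eb5 Gb5 Ab5.

D5 Eb5 Gb5 Ab5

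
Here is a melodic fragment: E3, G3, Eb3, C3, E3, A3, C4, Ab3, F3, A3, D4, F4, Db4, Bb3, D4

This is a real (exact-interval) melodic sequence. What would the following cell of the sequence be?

G4 Bb4 Gb4 Eb4 G4

Unit = 5 notes; the statements start on E3, A3, D4, moving up a 4th each time.
So cell 4 is G4 Bb4 Gb4 Eb4 G4.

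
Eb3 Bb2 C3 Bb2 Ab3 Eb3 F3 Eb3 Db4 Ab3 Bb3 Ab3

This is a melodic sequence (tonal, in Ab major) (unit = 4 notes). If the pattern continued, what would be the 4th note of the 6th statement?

With 4-note cells, note 4 of each statement runs Bb2, Eb3, Ab3.
Each moves up a 4th. Continuing: Db4 → G4 → C5.

C5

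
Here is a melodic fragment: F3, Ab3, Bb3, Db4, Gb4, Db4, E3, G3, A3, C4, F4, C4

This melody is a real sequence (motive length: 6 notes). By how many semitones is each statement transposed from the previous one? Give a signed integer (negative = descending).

-1

With a 6-note motive the entries are F3, E3, each down a 2nd from the previous.
F3→E3 is 52 − 53 = -1 semitones.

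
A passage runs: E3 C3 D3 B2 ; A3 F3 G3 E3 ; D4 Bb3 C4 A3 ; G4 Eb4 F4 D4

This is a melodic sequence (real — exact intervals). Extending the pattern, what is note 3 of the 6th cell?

Grouping in 4s, the 3rd note of each cell is D3, G3, C4, F4.
Extending up a 4th: Bb4 → Eb5.

Eb5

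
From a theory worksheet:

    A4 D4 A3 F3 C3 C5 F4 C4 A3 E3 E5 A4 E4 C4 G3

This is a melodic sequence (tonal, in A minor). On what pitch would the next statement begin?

The 5-note cells begin on A4, C5, E5 — each up a 3rd from the last.
The next head, up a 3rd from E5, is G5.

G5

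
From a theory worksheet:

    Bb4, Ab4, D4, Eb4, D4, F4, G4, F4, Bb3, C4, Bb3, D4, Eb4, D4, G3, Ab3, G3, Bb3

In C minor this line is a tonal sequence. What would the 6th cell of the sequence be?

F3 Eb3 Ab2 Bb2 Ab2 C3

Taking 6-note groups, the heads are Bb4, G4, Eb4: the pattern moves down a 3rd.
Carrying on: C4 → Ab3 → F3.
From F3 the diatonic shape gives F3 Eb3 Ab2 Bb2 Ab2 C3.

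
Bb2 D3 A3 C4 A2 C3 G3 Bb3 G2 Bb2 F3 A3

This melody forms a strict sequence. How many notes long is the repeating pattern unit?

12 notes total. Splitting into 3 groups of 4:
Bb2 D3 A3 C4 | A2 C3 G3 Bb3 | G2 Bb2 F3 A3
Every group is a transposition down a 2nd of the one before; no shorter unit works.

4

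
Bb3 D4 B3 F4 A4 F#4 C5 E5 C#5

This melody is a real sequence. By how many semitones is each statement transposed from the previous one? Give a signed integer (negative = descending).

The 3-note cells begin on Bb3, F4, C5 — each up a 5th from the last.
Bb3 to F4 spans +7 semitones.

7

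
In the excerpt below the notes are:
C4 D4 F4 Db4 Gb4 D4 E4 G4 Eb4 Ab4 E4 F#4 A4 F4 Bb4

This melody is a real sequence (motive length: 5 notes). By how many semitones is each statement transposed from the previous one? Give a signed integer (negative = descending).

Taking 5-note groups, the heads are C4, D4, E4: the pattern moves up a 2nd.
C4→D4 is 62 − 60 = 2 semitones.

2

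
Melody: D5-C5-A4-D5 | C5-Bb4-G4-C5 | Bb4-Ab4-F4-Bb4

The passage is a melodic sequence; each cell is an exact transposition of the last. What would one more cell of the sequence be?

Ab4 Gb4 Eb4 Ab4

The 4-note cells begin on D5, C5, Bb4 — each down a 2nd from the last.
So cell 4 is Ab4 Gb4 Eb4 Ab4.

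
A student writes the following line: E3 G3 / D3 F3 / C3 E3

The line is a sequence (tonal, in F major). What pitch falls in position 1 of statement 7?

With 2-note cells, note 1 of each statement runs E3, D3, C3.
Carrying that down a 2nd forward: Bb2 → A2 → G2 → F2.

F2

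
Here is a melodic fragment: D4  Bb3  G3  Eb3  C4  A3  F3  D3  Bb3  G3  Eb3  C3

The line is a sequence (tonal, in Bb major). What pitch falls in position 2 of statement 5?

Eb3

With 4-note cells, note 2 of each statement runs Bb3, A3, G3.
Carrying that down a 2nd forward: F3 → Eb3.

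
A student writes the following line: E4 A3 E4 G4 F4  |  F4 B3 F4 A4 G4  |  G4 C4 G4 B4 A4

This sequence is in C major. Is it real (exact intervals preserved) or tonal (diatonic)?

tonal

Every note is diatonic to C major.
Cell 1 has -7 semitones from note 1 to 2, but cell 2 has -6 — the interval quality changes while the contour stays the same, which is the hallmark of a tonal sequence.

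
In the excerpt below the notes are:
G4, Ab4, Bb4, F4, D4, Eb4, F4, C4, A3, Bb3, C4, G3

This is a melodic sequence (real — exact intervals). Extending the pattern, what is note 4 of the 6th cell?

E2

With 4-note cells, note 4 of each statement runs F4, C4, G3.
Carrying that down a 4th forward: D3 → A2 → E2.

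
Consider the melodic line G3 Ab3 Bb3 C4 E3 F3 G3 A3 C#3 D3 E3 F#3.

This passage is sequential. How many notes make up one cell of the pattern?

4

12 notes total. Splitting into 3 groups of 4:
G3 Ab3 Bb3 C4 | E3 F3 G3 A3 | C#3 D3 E3 F#3
Each cell is the previous one down a 3rd — so the unit is 4 notes.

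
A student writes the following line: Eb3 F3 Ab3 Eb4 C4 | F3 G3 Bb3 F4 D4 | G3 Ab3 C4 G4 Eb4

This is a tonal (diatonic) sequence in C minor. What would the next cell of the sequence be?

The 5-note cells begin on Eb3, F3, G3 — each up a 2nd from the last.
So cell 4 is Ab3 Bb3 D4 Ab4 F4.

Ab3 Bb3 D4 Ab4 F4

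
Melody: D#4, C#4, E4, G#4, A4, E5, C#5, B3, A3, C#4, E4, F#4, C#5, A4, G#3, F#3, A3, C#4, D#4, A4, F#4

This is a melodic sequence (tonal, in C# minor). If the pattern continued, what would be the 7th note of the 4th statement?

The unit is 7 notes. Position-7 pitches of the 3 shown cells: C#5, A4, F#4.
From F#4, down a 3rd gives D#4.

D#4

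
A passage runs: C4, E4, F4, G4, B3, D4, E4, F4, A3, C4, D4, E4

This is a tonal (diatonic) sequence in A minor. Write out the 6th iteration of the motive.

E3 G3 A3 B3

Unit = 4 notes; the statements start on C4, B3, A3, moving down a 2nd each time.
Continuing the starts: G3 → F3 → E3.
From E3 the diatonic shape gives E3 G3 A3 B3.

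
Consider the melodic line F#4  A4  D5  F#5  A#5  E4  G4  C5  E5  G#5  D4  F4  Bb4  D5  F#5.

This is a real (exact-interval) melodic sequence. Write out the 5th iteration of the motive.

Bb3 Db4 Gb4 Bb4 D5

With a 5-note motive the entries are F#4, E4, D4, each down a 2nd from the previous.
Carrying on: C4 → Bb3.
So cell 5 is Bb3 Db4 Gb4 Bb4 D5.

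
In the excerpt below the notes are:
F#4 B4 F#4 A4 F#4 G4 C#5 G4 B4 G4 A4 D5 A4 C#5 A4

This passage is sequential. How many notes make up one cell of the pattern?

15 notes total. Splitting into 3 groups of 5:
F#4 B4 F#4 A4 F#4 | G4 C#5 G4 B4 G4 | A4 D5 A4 C#5 A4
Each cell is the previous one up a 2nd — so the unit is 5 notes.

5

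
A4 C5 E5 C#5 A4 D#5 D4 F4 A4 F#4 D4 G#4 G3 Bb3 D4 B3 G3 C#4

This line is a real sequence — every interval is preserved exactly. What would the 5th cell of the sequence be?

F2 Ab2 C3 A2 F2 B2

The 6-note cells begin on A4, D4, G3 — each down a 5th from the last.
Extending down a 5th: C3 → F2.
So cell 5 is F2 Ab2 C3 A2 F2 B2.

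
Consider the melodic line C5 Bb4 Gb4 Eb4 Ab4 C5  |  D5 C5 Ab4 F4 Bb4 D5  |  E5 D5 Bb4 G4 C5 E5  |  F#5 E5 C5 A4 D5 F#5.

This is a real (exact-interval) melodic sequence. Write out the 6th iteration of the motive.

A#5 G#5 E5 C#5 F#5 A#5

The 6-note cells begin on C5, D5, E5, F#5 — each up a 2nd from the last.
Extending up a 2nd: G#5 → A#5.
Statement 6 starts on A#5 and keeps the same exact contour: A#5 G#5 E5 C#5 F#5 A#5.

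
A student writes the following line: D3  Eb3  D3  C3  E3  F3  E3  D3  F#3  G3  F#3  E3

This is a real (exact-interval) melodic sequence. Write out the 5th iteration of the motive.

A#3 B3 A#3 G#3

The 4-note cells begin on D3, E3, F#3 — each up a 2nd from the last.
Extending up a 2nd: G#3 → A#3.
From A#3 the exact shape gives A#3 B3 A#3 G#3.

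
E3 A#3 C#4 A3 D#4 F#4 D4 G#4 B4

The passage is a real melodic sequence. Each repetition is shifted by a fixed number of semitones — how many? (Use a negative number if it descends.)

Unit = 3 notes; the statements start on E3, A3, D4, moving up a 4th each time.
E3→A3 is 57 − 52 = 5 semitones.

5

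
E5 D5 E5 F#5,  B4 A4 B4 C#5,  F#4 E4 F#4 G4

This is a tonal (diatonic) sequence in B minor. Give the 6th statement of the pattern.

The 4-note cells begin on E5, B4, F#4 — each down a 4th from the last.
Continuing the starts: C#4 → G3 → D3.
Statement 6 starts on D3 and keeps the same diatonic contour: D3 C#3 D3 E3.

D3 C#3 D3 E3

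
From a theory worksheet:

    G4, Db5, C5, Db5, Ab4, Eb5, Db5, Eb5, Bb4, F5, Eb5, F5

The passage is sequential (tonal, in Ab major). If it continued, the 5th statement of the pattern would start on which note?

With a 4-note motive the entries are G4, Ab4, Bb4, each up a 2nd from the previous.
Extending the heads up a 2nd: C5 → Db5.

Db5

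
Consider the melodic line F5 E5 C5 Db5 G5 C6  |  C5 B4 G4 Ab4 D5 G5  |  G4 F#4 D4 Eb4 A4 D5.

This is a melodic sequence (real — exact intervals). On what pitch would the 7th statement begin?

With a 6-note motive the entries are F5, C5, G4, each down a 4th from the previous.
Extending the heads down a 4th: D4 → A3 → E3 → B2.

B2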